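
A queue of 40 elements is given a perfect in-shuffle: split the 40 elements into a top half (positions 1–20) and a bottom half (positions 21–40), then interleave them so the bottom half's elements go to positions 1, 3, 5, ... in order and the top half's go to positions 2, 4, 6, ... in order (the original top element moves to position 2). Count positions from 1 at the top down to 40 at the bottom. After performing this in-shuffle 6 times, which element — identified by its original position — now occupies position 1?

Work backwards from position 1, undoing one in-shuffle at a time:
1 ← 21 ← 31 ← 36 ← 18 ← 9 ← 25
So the element now at position 1 started at position 25.

25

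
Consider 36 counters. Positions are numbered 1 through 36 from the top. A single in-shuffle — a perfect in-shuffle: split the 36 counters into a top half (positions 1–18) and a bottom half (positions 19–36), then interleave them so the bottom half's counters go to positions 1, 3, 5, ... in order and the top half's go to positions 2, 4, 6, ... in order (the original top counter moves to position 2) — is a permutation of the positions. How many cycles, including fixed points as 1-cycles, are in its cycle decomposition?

Trace each unvisited position around until it returns:
(1 2 4 8 16 32 ... len 36)
1 cycle in total.

1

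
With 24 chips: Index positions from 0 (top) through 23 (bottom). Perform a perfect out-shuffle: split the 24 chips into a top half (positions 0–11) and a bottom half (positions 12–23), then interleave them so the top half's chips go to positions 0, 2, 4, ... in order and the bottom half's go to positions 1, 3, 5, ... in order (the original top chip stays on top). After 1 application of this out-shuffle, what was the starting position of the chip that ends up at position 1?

12

Work backwards from position 1, undoing one out-shuffle at a time:
1 ← 12
So the chip now at position 1 started at position 12.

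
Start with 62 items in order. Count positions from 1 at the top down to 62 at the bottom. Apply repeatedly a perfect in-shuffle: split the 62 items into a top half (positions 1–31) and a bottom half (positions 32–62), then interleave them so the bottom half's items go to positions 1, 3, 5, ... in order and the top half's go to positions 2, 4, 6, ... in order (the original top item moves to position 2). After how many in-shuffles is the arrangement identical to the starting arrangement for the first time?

6

The in-shuffle permutes the 62 positions with cycle lengths [2, 3, 3, 6, 6, 6, 6, 6, 6, 6, 6, 6].
Every item is home exactly when every cycle has completed a whole number of laps, i.e. after lcm(2, 3, 6) = 6 in-shuffles.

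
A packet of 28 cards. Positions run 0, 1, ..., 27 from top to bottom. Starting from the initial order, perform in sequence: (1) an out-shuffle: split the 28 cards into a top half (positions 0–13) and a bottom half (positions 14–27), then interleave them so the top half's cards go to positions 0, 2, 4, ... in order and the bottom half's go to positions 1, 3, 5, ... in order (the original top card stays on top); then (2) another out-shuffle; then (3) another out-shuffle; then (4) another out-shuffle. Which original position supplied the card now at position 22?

Undo the operations in reverse order, starting from position 22:
  undo op 4 (out-shuffle, from top half): 22 ← 11
  undo op 3 (out-shuffle, from bottom half): 11 ← 19
  undo op 2 (out-shuffle, from bottom half): 19 ← 23
  undo op 1 (out-shuffle, from bottom half): 23 ← 25
So the card at position 22 came from original position 25.

25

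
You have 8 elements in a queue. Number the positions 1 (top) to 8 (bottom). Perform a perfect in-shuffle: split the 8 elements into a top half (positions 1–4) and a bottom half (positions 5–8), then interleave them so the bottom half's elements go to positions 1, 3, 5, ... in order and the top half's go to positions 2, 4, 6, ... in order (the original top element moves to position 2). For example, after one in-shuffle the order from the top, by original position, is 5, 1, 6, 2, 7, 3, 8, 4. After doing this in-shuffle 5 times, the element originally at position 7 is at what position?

Track the element's position through each in-shuffle:
7 → 5 → 1 → 2 → 4 → 8

8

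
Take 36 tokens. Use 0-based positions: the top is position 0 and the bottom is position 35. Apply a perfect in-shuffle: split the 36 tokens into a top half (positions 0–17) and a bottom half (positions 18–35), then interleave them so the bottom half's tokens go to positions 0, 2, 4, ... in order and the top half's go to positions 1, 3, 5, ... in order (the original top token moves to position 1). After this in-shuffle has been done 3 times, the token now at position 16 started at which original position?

15

Work backwards from position 16, undoing one in-shuffle at a time:
16 ← 26 ← 31 ← 15
So the token now at position 16 started at position 15.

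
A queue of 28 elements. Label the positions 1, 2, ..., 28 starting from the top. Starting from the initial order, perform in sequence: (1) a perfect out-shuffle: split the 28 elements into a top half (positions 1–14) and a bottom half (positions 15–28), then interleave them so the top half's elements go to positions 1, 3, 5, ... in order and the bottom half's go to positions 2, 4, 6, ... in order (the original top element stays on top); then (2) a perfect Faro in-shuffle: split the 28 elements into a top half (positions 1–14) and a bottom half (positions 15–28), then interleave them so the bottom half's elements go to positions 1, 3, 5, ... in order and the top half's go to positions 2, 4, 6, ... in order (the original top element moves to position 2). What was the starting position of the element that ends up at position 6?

Undo the operations in reverse order, starting from position 6:
  undo op 2 (in-shuffle, from top half): 6 ← 3
  undo op 1 (out-shuffle, from top half): 3 ← 2
So the element at position 6 came from original position 2.

2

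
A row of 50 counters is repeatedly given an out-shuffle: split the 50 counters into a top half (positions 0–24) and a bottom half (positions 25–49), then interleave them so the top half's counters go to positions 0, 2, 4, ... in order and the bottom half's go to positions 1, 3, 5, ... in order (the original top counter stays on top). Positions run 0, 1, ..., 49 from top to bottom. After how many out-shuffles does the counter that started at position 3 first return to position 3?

Follow position 3 under repeated out-shuffles:
3 → 6 → 12 → 24 → 48 → 47 → 45 → 41 → ... → 3 (length 21)
It first returns after 21 out-shuffles.

21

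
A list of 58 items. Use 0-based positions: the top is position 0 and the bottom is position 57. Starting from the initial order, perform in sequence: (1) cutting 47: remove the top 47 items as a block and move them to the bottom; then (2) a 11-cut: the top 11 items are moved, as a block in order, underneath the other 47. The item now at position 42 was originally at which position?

42

Undo the operations in reverse order, starting from position 42:
  undo op 2 (cut 11): 42 ← 53
  undo op 1 (cut 47): 53 ← 42
So the item at position 42 came from original position 42.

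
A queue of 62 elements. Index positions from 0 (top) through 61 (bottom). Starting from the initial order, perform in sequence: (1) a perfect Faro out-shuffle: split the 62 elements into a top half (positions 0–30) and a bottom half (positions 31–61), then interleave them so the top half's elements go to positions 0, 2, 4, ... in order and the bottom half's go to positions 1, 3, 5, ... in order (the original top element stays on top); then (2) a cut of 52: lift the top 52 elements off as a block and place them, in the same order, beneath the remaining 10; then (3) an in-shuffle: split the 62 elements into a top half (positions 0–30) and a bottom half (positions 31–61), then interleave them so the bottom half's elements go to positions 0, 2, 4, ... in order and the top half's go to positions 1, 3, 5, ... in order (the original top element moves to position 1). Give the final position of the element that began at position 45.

Track the element from position 45 forward through each operation:
  after op 1 (out-shuffle): 45 → 29
  after op 2 (cut 52): 29 → 39
  after op 3 (in-shuffle): 39 → 16

16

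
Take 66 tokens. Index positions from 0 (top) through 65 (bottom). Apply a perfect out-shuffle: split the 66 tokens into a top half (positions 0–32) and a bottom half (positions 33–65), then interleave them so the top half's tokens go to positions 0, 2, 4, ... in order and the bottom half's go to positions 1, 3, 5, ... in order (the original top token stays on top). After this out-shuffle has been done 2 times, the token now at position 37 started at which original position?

Work backwards from position 37, undoing one out-shuffle at a time:
37 ← 51 ← 58
So the token now at position 37 started at position 58.

58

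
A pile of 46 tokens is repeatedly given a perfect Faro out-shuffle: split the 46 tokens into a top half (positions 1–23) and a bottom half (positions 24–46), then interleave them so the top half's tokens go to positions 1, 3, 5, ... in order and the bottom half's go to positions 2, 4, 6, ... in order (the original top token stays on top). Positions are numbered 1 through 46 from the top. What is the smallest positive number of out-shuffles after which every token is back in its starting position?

12

The out-shuffle permutes the 46 positions with cycle lengths [1, 1, 2, 4, 4, 4, 6, 12, 12].
Every token is home exactly when every cycle has completed a whole number of laps, i.e. after lcm(1, 2, 4, 6, 12) = 12 out-shuffles.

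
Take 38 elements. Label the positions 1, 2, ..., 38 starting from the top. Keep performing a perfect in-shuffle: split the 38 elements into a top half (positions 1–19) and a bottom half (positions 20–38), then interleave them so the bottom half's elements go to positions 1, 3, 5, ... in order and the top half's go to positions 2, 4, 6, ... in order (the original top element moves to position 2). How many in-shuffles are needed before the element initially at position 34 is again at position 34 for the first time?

Follow position 34 under repeated in-shuffles:
34 → 29 → 19 → 38 → 37 → 35 → 31 → 23 → 7 → 14 → 28 → 17 → 34
It first returns after 12 in-shuffles.

12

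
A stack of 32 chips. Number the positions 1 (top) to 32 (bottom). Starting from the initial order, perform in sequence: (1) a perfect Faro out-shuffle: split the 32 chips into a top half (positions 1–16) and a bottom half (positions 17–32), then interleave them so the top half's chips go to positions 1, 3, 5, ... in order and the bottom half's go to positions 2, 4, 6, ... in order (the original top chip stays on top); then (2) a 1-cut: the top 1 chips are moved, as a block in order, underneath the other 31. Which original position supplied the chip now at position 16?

9

Undo the operations in reverse order, starting from position 16:
  undo op 2 (cut 1): 16 ← 17
  undo op 1 (out-shuffle, from top half): 17 ← 9
So the chip at position 16 came from original position 9.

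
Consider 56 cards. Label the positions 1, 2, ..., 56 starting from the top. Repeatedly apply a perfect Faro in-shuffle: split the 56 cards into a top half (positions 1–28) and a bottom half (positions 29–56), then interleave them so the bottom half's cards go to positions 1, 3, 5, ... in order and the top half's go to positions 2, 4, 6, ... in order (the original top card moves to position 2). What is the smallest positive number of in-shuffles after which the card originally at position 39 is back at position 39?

18

Follow position 39 under repeated in-shuffles:
39 → 21 → 42 → 27 → 54 → 51 → 45 → 33 → 9 → 18 → 36 → 15 → 30 → 3 → 6 → 12 → 24 → 48 → 39
It first returns after 18 in-shuffles.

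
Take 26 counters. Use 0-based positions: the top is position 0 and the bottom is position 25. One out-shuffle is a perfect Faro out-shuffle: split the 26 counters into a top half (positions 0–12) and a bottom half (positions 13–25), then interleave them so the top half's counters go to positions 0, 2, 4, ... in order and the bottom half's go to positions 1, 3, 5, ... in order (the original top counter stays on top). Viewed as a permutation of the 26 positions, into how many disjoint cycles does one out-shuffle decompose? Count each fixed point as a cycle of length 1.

Trace each unvisited position around until it returns:
(0) (1 2 4 8 16 7 ... len 20) (5 10 20 15) (25)
4 cycles in total.

4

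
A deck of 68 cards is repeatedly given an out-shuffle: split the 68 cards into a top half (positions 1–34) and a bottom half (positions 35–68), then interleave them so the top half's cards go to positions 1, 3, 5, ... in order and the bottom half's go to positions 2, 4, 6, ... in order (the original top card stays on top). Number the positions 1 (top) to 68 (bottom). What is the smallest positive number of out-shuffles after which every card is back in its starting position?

66

The out-shuffle permutes the 68 positions with cycle lengths [1, 1, 66].
Every card is home exactly when every cycle has completed a whole number of laps, i.e. after lcm(1, 66) = 66 out-shuffles.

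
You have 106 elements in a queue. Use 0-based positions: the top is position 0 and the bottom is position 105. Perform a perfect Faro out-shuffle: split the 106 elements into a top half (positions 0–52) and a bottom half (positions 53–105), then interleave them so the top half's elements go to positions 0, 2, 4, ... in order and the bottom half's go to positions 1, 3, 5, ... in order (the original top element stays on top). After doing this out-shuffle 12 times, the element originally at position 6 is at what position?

Track the element's position through each out-shuffle:
6 → 12 → 24 → 48 → 96 → 87 → 69 → 33 → 66 → 27 → 54 → 3 → 6

6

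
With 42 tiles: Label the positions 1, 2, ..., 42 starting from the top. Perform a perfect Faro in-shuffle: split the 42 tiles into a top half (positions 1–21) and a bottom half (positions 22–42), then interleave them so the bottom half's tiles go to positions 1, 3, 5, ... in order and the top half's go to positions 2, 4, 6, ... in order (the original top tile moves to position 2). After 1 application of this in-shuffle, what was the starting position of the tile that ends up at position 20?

Work backwards from position 20, undoing one in-shuffle at a time:
20 ← 10
So the tile now at position 20 started at position 10.

10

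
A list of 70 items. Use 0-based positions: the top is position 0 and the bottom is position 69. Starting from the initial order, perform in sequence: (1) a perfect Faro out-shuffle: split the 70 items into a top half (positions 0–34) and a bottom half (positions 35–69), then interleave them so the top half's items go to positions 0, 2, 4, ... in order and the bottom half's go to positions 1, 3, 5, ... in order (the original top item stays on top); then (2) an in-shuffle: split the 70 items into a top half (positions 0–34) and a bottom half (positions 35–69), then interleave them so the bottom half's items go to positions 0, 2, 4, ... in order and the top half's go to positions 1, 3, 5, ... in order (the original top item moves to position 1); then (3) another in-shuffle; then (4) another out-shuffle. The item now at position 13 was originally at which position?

Undo the operations in reverse order, starting from position 13:
  undo op 4 (out-shuffle, from bottom half): 13 ← 41
  undo op 3 (in-shuffle, from top half): 41 ← 20
  undo op 2 (in-shuffle, from bottom half): 20 ← 45
  undo op 1 (out-shuffle, from bottom half): 45 ← 57
So the item at position 13 came from original position 57.

57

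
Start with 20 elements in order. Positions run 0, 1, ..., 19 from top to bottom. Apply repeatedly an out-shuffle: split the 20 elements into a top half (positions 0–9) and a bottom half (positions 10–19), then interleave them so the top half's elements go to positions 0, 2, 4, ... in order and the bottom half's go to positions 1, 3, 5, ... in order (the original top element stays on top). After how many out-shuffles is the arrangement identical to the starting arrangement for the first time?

18

The out-shuffle permutes the 20 positions with cycle lengths [1, 1, 18].
Every element is home exactly when every cycle has completed a whole number of laps, i.e. after lcm(1, 18) = 18 out-shuffles.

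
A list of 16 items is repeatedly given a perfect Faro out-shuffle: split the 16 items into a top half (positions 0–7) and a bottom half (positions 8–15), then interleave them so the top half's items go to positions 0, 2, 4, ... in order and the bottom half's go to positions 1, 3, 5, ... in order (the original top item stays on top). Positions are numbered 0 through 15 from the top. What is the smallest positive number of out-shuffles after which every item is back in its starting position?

The out-shuffle permutes the 16 positions with cycle lengths [1, 1, 2, 4, 4, 4].
Every item is home exactly when every cycle has completed a whole number of laps, i.e. after lcm(1, 2, 4) = 4 out-shuffles.

4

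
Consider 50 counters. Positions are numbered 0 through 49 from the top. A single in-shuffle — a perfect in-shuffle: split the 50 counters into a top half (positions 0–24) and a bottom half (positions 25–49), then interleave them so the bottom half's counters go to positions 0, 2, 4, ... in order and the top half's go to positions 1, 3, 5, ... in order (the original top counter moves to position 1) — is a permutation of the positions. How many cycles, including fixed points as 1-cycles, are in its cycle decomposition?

Trace each unvisited position around until it returns:
(0 1 3 7 15 31 12 25) (2 5 11 23 47 44 38 26) (4 9 19 39 28 6 13 27) (8 17 35 20 41 32 14 29) (10 21 43 36 22 45 40 30) (16 33) (18 37 24 49 48 46 42 34)
7 cycles in total.

7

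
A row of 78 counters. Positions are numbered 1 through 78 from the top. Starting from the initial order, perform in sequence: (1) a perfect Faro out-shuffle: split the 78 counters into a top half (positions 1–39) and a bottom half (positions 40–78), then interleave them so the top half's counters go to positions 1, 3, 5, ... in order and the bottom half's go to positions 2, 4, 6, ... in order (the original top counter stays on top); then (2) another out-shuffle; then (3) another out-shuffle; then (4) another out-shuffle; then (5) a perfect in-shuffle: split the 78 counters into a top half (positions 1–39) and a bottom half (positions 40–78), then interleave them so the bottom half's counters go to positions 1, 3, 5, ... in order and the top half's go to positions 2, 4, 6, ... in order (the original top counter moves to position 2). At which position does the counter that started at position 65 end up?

Track the counter from position 65 forward through each operation:
  after op 1 (out-shuffle): 65 → 52
  after op 2 (out-shuffle): 52 → 26
  after op 3 (out-shuffle): 26 → 51
  after op 4 (out-shuffle): 51 → 24
  after op 5 (in-shuffle): 24 → 48

48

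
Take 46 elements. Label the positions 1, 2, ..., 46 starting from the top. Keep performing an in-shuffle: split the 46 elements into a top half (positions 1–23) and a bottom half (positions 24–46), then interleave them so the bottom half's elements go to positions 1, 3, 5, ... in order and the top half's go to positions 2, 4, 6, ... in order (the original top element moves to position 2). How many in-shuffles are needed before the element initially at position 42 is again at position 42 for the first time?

Follow position 42 under repeated in-shuffles:
42 → 37 → 27 → 7 → 14 → 28 → 9 → 18 → ... → 42 (length 23)
It first returns after 23 in-shuffles.

23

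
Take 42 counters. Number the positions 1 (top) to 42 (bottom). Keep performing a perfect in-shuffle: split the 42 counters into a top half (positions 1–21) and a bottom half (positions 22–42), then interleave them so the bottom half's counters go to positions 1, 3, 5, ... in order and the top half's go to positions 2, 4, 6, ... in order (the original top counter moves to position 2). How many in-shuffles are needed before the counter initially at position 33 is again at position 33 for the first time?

14

Follow position 33 under repeated in-shuffles:
33 → 23 → 3 → 6 → 12 → 24 → 5 → 10 → 20 → 40 → 37 → 31 → 19 → 38 → 33
It first returns after 14 in-shuffles.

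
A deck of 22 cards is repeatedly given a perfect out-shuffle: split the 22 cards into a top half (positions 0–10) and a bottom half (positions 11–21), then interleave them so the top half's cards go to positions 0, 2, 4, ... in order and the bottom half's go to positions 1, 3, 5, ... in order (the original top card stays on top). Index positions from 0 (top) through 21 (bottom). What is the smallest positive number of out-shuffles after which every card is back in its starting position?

6

The out-shuffle permutes the 22 positions with cycle lengths [1, 1, 2, 3, 3, 6, 6].
Every card is home exactly when every cycle has completed a whole number of laps, i.e. after lcm(1, 2, 3, 6) = 6 out-shuffles.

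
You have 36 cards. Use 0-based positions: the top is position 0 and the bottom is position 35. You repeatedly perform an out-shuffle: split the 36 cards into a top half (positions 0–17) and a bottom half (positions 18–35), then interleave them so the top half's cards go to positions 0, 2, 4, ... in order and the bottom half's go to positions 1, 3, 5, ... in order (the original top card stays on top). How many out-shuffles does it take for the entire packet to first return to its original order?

The out-shuffle permutes the 36 positions with cycle lengths [1, 1, 3, 3, 4, 12, 12].
Every card is home exactly when every cycle has completed a whole number of laps, i.e. after lcm(1, 3, 4, 12) = 12 out-shuffles.

12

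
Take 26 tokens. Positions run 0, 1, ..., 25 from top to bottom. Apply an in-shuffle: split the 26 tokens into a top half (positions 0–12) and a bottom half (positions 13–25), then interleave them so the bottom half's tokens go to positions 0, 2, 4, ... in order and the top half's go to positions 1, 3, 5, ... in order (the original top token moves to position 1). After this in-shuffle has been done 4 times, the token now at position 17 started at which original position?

17

Work backwards from position 17, undoing one in-shuffle at a time:
17 ← 8 ← 17 ← 8 ← 17
So the token now at position 17 started at position 17.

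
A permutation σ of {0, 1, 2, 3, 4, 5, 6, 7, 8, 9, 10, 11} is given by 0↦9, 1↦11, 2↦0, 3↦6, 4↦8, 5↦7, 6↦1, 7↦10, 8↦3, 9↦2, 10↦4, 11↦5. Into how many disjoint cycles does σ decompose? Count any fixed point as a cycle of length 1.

Cycle decomposition: (0 9 2) (1 11 5 7 10 4 8 3 6).
2 cycles.

2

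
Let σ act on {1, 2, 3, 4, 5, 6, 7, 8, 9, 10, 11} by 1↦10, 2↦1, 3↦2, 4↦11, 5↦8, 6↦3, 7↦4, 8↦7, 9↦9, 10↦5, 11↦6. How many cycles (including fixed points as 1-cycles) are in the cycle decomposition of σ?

2

Cycle decomposition: (1 10 5 8 7 4 11 6 3 2) (9).
2 cycles.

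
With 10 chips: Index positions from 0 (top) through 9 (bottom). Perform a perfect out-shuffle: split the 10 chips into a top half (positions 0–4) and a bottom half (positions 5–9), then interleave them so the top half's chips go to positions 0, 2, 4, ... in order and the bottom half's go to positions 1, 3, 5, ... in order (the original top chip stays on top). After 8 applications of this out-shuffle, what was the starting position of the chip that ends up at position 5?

Work backwards from position 5, undoing one out-shuffle at a time:
5 ← 7 ← 8 ← 4 ← 2 ← 1 ← 5 ← 7 ← 8
So the chip now at position 5 started at position 8.

8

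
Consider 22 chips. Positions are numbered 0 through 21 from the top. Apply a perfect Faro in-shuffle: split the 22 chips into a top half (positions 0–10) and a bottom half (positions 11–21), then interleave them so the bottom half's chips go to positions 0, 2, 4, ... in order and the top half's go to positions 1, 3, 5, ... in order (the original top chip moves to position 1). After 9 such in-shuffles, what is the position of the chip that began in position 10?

Track the chip's position through each in-shuffle:
10 → 21 → 20 → 18 → 14 → 6 → 13 → 4 → 9 → 19

19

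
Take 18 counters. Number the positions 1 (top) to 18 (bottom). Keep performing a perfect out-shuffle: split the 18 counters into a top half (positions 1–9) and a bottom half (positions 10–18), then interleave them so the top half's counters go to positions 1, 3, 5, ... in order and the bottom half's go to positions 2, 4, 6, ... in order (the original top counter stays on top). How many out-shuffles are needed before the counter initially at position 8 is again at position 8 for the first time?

8

Follow position 8 under repeated out-shuffles:
8 → 15 → 12 → 6 → 11 → 4 → 7 → 13 → 8
It first returns after 8 out-shuffles.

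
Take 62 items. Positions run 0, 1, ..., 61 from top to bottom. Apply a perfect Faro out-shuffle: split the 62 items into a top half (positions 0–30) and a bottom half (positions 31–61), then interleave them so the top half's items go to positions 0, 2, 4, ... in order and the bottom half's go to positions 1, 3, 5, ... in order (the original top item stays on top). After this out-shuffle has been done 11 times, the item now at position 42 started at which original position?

50

Work backwards from position 42, undoing one out-shuffle at a time:
42 ← 21 ← 41 ← 51 ← 56 ← 28 ← 14 ← 7 ← 34 ← 17 ← 39 ← 50
So the item now at position 42 started at position 50.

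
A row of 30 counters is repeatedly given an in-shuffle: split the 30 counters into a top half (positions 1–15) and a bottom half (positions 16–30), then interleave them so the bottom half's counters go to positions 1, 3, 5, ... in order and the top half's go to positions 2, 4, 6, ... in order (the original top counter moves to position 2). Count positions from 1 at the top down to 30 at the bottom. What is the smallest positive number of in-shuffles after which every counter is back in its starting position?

The in-shuffle permutes the 30 positions with cycle lengths [5, 5, 5, 5, 5, 5].
Every counter is home exactly when every cycle has completed a whole number of laps, i.e. after lcm(5) = 5 in-shuffles.

5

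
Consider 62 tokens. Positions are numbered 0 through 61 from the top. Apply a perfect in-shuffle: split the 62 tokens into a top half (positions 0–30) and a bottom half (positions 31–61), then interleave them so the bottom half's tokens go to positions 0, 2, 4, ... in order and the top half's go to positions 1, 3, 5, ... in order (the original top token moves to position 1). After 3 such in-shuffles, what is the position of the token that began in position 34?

Track the token's position through each in-shuffle:
34 → 6 → 13 → 27

27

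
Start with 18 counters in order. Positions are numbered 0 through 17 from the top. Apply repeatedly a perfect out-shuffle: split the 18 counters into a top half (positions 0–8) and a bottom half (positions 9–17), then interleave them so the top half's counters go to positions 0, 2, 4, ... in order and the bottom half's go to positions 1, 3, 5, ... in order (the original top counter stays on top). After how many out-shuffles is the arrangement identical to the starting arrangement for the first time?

The out-shuffle permutes the 18 positions with cycle lengths [1, 1, 8, 8].
Every counter is home exactly when every cycle has completed a whole number of laps, i.e. after lcm(1, 8) = 8 out-shuffles.

8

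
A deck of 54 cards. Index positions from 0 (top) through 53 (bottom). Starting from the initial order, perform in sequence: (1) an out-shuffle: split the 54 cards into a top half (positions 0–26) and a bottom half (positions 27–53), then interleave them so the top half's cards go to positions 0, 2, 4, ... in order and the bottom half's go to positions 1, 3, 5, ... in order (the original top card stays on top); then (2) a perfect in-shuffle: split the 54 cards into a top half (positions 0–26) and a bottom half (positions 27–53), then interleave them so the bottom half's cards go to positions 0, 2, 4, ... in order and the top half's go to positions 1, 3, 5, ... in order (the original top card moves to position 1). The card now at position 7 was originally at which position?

28

Undo the operations in reverse order, starting from position 7:
  undo op 2 (in-shuffle, from top half): 7 ← 3
  undo op 1 (out-shuffle, from bottom half): 3 ← 28
So the card at position 7 came from original position 28.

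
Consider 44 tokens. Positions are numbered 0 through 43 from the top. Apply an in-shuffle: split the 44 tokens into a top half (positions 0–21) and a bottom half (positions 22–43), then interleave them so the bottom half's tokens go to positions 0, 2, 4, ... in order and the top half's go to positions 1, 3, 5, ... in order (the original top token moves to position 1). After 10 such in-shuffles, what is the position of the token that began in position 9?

Track the token's position through each in-shuffle:
9 → 19 → 39 → 34 → 24 → 4 → 9 → 19 → 39 → 34 → 24

24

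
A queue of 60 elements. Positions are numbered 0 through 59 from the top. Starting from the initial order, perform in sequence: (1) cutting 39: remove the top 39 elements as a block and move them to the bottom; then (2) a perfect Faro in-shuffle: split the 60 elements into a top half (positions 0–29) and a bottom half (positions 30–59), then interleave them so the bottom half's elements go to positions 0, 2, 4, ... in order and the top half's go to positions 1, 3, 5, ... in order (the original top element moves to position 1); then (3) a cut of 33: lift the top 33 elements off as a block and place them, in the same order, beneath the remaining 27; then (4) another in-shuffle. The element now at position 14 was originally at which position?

14

Undo the operations in reverse order, starting from position 14:
  undo op 4 (in-shuffle, from bottom half): 14 ← 37
  undo op 3 (cut 33): 37 ← 10
  undo op 2 (in-shuffle, from bottom half): 10 ← 35
  undo op 1 (cut 39): 35 ← 14
So the element at position 14 came from original position 14.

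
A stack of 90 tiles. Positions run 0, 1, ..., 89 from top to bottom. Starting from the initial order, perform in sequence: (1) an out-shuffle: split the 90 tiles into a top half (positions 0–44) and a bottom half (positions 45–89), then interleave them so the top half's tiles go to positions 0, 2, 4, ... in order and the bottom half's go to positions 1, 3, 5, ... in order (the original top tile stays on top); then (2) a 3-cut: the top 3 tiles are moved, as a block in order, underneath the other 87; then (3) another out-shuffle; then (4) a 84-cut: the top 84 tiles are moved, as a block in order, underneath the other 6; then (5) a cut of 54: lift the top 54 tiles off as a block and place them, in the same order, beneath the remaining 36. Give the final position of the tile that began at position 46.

42

Track the tile from position 46 forward through each operation:
  after op 1 (out-shuffle): 46 → 3
  after op 2 (cut 3): 3 → 0
  after op 3 (out-shuffle): 0 → 0
  after op 4 (cut 84): 0 → 6
  after op 5 (cut 54): 6 → 42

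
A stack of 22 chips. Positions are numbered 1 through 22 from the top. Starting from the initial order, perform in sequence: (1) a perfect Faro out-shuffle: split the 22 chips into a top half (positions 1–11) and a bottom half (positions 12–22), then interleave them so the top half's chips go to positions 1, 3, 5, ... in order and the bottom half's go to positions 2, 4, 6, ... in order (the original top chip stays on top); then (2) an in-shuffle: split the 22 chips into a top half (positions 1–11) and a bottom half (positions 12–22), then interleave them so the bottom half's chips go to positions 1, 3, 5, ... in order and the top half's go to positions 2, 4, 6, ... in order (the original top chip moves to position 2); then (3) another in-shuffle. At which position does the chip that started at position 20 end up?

Track the chip from position 20 forward through each operation:
  after op 1 (out-shuffle): 20 → 18
  after op 2 (in-shuffle): 18 → 13
  after op 3 (in-shuffle): 13 → 3

3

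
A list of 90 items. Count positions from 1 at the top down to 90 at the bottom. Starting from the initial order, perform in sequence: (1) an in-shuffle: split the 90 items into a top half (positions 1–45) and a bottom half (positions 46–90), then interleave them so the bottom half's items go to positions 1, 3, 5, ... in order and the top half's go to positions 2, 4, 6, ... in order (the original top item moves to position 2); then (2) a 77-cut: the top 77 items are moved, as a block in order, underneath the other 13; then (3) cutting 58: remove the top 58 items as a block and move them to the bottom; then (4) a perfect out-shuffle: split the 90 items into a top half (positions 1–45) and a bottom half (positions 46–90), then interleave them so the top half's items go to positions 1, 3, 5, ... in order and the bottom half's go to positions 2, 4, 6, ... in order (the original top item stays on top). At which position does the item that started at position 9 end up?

Track the item from position 9 forward through each operation:
  after op 1 (in-shuffle): 9 → 18
  after op 2 (cut 77): 18 → 31
  after op 3 (cut 58): 31 → 63
  after op 4 (out-shuffle): 63 → 36

36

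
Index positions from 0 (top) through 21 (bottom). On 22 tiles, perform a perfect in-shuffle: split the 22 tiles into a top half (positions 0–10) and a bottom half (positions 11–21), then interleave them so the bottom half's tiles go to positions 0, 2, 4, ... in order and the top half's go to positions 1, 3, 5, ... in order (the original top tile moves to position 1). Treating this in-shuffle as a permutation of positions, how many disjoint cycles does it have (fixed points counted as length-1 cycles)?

Trace each unvisited position around until it returns:
(0 1 3 7 15 8 ... len 11) (4 9 19 16 10 21 ... len 11)
2 cycles in total.

2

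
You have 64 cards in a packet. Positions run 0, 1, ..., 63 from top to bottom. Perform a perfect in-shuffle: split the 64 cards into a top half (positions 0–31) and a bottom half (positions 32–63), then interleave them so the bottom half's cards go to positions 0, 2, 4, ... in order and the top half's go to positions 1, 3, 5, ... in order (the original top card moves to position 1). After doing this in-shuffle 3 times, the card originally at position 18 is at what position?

Track the card's position through each in-shuffle:
18 → 37 → 10 → 21

21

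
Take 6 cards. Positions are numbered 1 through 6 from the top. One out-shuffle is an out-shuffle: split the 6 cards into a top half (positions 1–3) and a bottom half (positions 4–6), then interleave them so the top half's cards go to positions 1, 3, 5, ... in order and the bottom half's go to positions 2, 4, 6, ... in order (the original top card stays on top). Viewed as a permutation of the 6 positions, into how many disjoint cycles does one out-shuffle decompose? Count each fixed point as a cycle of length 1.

Trace each unvisited position around until it returns:
(1) (2 3 5 4) (6)
3 cycles in total.

3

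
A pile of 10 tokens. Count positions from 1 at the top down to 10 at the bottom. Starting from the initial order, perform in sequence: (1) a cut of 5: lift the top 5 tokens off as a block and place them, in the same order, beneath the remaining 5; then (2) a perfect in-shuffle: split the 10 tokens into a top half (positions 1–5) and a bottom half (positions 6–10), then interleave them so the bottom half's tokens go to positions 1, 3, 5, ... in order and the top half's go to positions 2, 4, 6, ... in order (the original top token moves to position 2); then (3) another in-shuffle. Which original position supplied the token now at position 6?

Undo the operations in reverse order, starting from position 6:
  undo op 3 (in-shuffle, from top half): 6 ← 3
  undo op 2 (in-shuffle, from bottom half): 3 ← 7
  undo op 1 (cut 5): 7 ← 2
So the token at position 6 came from original position 2.

2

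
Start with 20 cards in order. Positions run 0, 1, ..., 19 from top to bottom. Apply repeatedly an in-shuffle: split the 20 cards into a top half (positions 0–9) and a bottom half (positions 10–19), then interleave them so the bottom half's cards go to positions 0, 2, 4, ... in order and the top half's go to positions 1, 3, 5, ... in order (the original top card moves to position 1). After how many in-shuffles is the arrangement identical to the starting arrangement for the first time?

The in-shuffle permutes the 20 positions with cycle lengths [2, 3, 3, 6, 6].
Every card is home exactly when every cycle has completed a whole number of laps, i.e. after lcm(2, 3, 6) = 6 in-shuffles.

6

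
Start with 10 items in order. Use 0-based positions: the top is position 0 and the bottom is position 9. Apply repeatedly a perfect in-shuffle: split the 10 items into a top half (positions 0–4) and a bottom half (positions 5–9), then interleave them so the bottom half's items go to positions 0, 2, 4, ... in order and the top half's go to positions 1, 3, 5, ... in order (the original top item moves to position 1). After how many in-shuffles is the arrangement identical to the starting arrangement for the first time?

10

The in-shuffle permutes the 10 positions with cycle lengths [10].
Every item is home exactly when every cycle has completed a whole number of laps, i.e. after lcm(10) = 10 in-shuffles.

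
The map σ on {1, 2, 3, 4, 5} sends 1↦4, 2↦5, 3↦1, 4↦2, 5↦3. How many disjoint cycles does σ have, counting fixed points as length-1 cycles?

Cycle decomposition: (1 4 2 5 3).
1 cycle.

1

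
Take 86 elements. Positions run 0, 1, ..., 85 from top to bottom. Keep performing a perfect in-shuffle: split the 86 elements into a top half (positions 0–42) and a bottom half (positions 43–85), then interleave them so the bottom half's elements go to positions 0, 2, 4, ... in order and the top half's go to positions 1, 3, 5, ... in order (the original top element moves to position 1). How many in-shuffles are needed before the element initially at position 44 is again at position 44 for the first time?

Follow position 44 under repeated in-shuffles:
44 → 2 → 5 → 11 → 23 → 47 → 8 → 17 → ... → 44 (length 28)
It first returns after 28 in-shuffles.

28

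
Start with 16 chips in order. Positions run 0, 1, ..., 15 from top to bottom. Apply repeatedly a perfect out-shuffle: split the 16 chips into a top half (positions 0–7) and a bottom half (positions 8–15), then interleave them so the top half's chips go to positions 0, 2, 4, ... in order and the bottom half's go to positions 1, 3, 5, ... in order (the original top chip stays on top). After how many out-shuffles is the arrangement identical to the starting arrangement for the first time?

The out-shuffle permutes the 16 positions with cycle lengths [1, 1, 2, 4, 4, 4].
Every chip is home exactly when every cycle has completed a whole number of laps, i.e. after lcm(1, 2, 4) = 4 out-shuffles.

4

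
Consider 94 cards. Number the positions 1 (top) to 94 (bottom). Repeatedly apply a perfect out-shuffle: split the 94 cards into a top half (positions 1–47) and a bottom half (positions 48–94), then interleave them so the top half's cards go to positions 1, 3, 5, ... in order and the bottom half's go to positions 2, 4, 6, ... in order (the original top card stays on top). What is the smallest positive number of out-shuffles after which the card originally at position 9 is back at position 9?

Follow position 9 under repeated out-shuffles:
9 → 17 → 33 → 65 → 36 → 71 → 48 → 2 → 3 → 5 → 9
It first returns after 10 out-shuffles.

10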